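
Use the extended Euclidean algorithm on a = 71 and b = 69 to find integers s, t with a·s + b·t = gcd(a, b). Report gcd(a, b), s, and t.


Euclidean algorithm on (71, 69) — divide until remainder is 0:
  71 = 1 · 69 + 2
  69 = 34 · 2 + 1
  2 = 2 · 1 + 0
gcd(71, 69) = 1.
Track Bezout coefficients alongside the remainders: start with r₀ = 71 = a·1 + b·0 (s = 1, t = 0) and r₁ = 69 = a·0 + b·1 (s = 0, t = 1); each new remainder r_{k+1} = r_{k-1} − q_k·r_k inherits s_{k+1} = s_{k-1} − q_k·s_k, t_{k+1} = t_{k-1} − q_k·t_k, so r_k = a·s_k + b·t_k at every step:
  q = 1: r = 2, s = 1 − 1·0 = 1, t = 0 − 1·1 = -1  (check: 71·1 + 69·(-1) = 2)
  q = 34: r = 1, s = 0 − 34·1 = -34, t = 1 − 34·(-1) = 35  (check: 71·(-34) + 69·35 = 1)
The row with r = 1 (the gcd) gives the Bezout coefficients s = -34, t = 35.
Result: 71 · (-34) + 69 · (35) = 1.

gcd(71, 69) = 1; s = -34, t = 35 (check: 71·(-34) + 69·35 = 1).


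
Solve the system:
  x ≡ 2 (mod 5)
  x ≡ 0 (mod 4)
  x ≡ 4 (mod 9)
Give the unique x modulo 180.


Moduli 5, 4, 9 are pairwise coprime; by CRT there is a unique solution modulo M = 5 · 4 · 9 = 180.
Solve pairwise, accumulating the modulus:
  Start with x ≡ 2 (mod 5).
  Combine with x ≡ 0 (mod 4): since gcd(5, 4) = 1, we get a unique residue mod 20.
    Write x = 2 + 5·t and substitute into x ≡ 0 (mod 4): 5·t ≡ 0 − 2 = -2 (mod 4).
    Reduce coefficients mod 4: 1·t ≡ 2 (mod 4).
    So t ≡ 2 (mod 4).
    Then x = 2 + 5·2 = 12, valid modulo lcm(5, 4) = 20: x ≡ 12 (mod 20).
  Combine with x ≡ 4 (mod 9): since gcd(20, 9) = 1, we get a unique residue mod 180.
    Write x = 12 + 20·t and substitute into x ≡ 4 (mod 9): 20·t ≡ 4 − 12 = -8 (mod 9).
    Reduce coefficients mod 9: 2·t ≡ 1 (mod 9).
    The inverse of 2 mod 9 is 5 (since 2·5 = 10 = 1·9 + 1), so t ≡ 5·1 = 5 ≡ 5 (mod 9).
    Then x = 12 + 20·5 = 112, valid modulo lcm(20, 9) = 180: x ≡ 112 (mod 180).
Verify: 112 mod 5 = 2 ✓, 112 mod 4 = 0 ✓, 112 mod 9 = 4 ✓.

x ≡ 112 (mod 180).


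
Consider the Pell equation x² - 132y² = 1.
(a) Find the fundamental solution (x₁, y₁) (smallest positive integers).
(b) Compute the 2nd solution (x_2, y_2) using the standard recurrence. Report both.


Step 1: Find the fundamental solution (x₁, y₁) of x² - 132y² = 1.
  Expand √132 as a continued fraction. a₀ = ⌊√132⌋ = 11; iterate m_{k+1} = d_k·a_k − m_k, d_{k+1} = (132 − m_{k+1}²)/d_k, a_{k+1} = ⌊(a₀ + m_{k+1})/d_{k+1}⌋ (starting m₀ = 0, d₀ = 1), with convergents p_k = a_k·p_{k-1} + p_{k-2}, q_k = a_k·q_{k-1} + q_{k-2} (p₋₁ = 1, q₋₁ = 0):
  k = 0: a₀ = 11; p₀/q₀ = 11/1; p₀² − 132·q₀² = 121 − 132 = -11.
  k = 1: m = 11, d = 11, a = ⌊(11 + 11)/11⌋ = 2; p/q = (2·11 + 1)/(2·1 + 0) = 23/2; p² − 132·q² = 529 − 528 = 1.
  The first convergent with p² − 132·q² = 1 gives the fundamental solution (x₁, y₁) = (23, 2).
Step 2: Apply the recurrence (x_{n+1}, y_{n+1}) = (x₁x_n + 132y₁y_n, x₁y_n + y₁x_n) repeatedly.
  From (x_1, y_1) = (23, 2): x_2 = 23·23 + 132·2·2 = 1057; y_2 = 23·2 + 2·23 = 92.
Step 3: Verify x_2² - 132·y_2² = 1117249 - 1117248 = 1 (should be 1). ✓

(x_1, y_1) = (23, 2); (x_2, y_2) = (1057, 92).


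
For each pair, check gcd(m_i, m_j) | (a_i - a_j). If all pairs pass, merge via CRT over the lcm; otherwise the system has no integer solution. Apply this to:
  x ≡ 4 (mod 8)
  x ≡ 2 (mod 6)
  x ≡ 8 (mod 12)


Moduli 8, 6, 12 are not pairwise coprime, so CRT works modulo lcm(m_i) when all pairwise compatibility conditions hold.
Pairwise compatibility: gcd(m_i, m_j) must divide a_i - a_j for every pair.
Merge one congruence at a time:
  Start: x ≡ 4 (mod 8).
  Combine with x ≡ 2 (mod 6): gcd(8, 6) = 2; 2 - 4 = -2, which IS divisible by 2, so compatible.
    Write x = 4 + 8·t and substitute into x ≡ 2 (mod 6): 8·t ≡ 2 − 4 = -2 (mod 6).
    Divide the congruence (and modulus) by g = 2: 4·t ≡ -1 (mod 3).
    Reduce coefficients mod 3: 1·t ≡ 2 (mod 3).
    So t ≡ 2 (mod 3).
    Then x = 4 + 8·2 = 20, valid modulo lcm(8, 6) = 24: x ≡ 20 (mod 24).
  Combine with x ≡ 8 (mod 12): gcd(24, 12) = 12; 8 - 20 = -12, which IS divisible by 12, so compatible.
    Write x = 20 + 24·t and substitute into x ≡ 8 (mod 12): 24·t ≡ 8 − 20 = -12 (mod 12).
    Divide the congruence (and modulus) by g = 12: 2·t ≡ -1 (mod 1).
    Modulo 1 every t works; take t = 0.
    Then x = 20 + 24·0 = 20, valid modulo lcm(24, 12) = 24: x ≡ 20 (mod 24).
Verify: 20 mod 8 = 4, 20 mod 6 = 2, 20 mod 12 = 8.

x ≡ 20 (mod 24).


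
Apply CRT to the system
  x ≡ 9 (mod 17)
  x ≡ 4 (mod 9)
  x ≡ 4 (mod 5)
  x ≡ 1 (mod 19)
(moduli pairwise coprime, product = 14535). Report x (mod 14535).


Product of moduli M = 17 · 9 · 5 · 19 = 14535.
Merge one congruence at a time:
  Start: x ≡ 9 (mod 17).
  Combine with x ≡ 4 (mod 9); new modulus lcm = 153.
    Write x = 9 + 17·t and substitute into x ≡ 4 (mod 9): 17·t ≡ 4 − 9 = -5 (mod 9).
    Reduce coefficients mod 9: 8·t ≡ 4 (mod 9).
    The inverse of 8 mod 9 is 8 (since 8·8 = 64 = 7·9 + 1), so t ≡ 8·4 = 32 ≡ 5 (mod 9).
    Then x = 9 + 17·5 = 94, valid modulo lcm(17, 9) = 153: x ≡ 94 (mod 153).
  Combine with x ≡ 4 (mod 5); new modulus lcm = 765.
    Write x = 94 + 153·t and substitute into x ≡ 4 (mod 5): 153·t ≡ 4 − 94 = -90 (mod 5).
    Reduce coefficients mod 5: 3·t ≡ 0 (mod 5).
    The inverse of 3 mod 5 is 2 (since 3·2 = 6 = 1·5 + 1), so t ≡ 2·0 = 0 ≡ 0 (mod 5).
    Then x = 94 + 153·0 = 94, valid modulo lcm(153, 5) = 765: x ≡ 94 (mod 765).
  Combine with x ≡ 1 (mod 19); new modulus lcm = 14535.
    Write x = 94 + 765·t and substitute into x ≡ 1 (mod 19): 765·t ≡ 1 − 94 = -93 (mod 19).
    Reduce coefficients mod 19: 5·t ≡ 2 (mod 19).
    The inverse of 5 mod 19 is 4 (since 5·4 = 20 = 1·19 + 1), so t ≡ 4·2 = 8 ≡ 8 (mod 19).
    Then x = 94 + 765·8 = 6214, valid modulo lcm(765, 19) = 14535: x ≡ 6214 (mod 14535).
Verify against each original: 6214 mod 17 = 9, 6214 mod 9 = 4, 6214 mod 5 = 4, 6214 mod 19 = 1.

x ≡ 6214 (mod 14535).


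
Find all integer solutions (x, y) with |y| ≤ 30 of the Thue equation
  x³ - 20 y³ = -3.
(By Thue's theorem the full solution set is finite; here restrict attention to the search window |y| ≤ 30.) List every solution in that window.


The equation is x³ - 20y³ = -3. For fixed y, x³ = 20·y³ − 3, so a solution requires the RHS to be a perfect cube.
Strategy: iterate y from -30 to 30, compute RHS = 20·y³ − 3, and check whether it is a (positive or negative) perfect cube.
Check small values of y:
  y = 0: RHS = -3 is not a perfect cube.
  y = 1: RHS = 17 is not a perfect cube.
  y = -1: RHS = -23 is not a perfect cube.
  y = 2: RHS = 157 is not a perfect cube.
  y = -2: RHS = -163 is not a perfect cube.
  y = 3: RHS = 537 is not a perfect cube.
  y = -3: RHS = -543 is not a perfect cube.
Continuing the search up to |y| = 30 finds no solutions either.
No (x, y) in the scanned range satisfies the equation.

No integer solutions with |y| ≤ 30.


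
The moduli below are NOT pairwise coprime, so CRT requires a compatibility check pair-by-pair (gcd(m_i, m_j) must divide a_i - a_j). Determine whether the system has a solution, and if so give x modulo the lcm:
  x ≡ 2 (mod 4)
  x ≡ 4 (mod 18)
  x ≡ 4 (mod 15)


Moduli 4, 18, 15 are not pairwise coprime, so CRT works modulo lcm(m_i) when all pairwise compatibility conditions hold.
Pairwise compatibility: gcd(m_i, m_j) must divide a_i - a_j for every pair.
Merge one congruence at a time:
  Start: x ≡ 2 (mod 4).
  Combine with x ≡ 4 (mod 18): gcd(4, 18) = 2; 4 - 2 = 2, which IS divisible by 2, so compatible.
    Write x = 2 + 4·t and substitute into x ≡ 4 (mod 18): 4·t ≡ 4 − 2 = 2 (mod 18).
    Divide the congruence (and modulus) by g = 2: 2·t ≡ 1 (mod 9).
    The inverse of 2 mod 9 is 5 (since 2·5 = 10 = 1·9 + 1), so t ≡ 5·1 = 5 ≡ 5 (mod 9).
    Then x = 2 + 4·5 = 22, valid modulo lcm(4, 18) = 36: x ≡ 22 (mod 36).
  Combine with x ≡ 4 (mod 15): gcd(36, 15) = 3; 4 - 22 = -18, which IS divisible by 3, so compatible.
    Write x = 22 + 36·t and substitute into x ≡ 4 (mod 15): 36·t ≡ 4 − 22 = -18 (mod 15).
    Divide the congruence (and modulus) by g = 3: 12·t ≡ -6 (mod 5).
    Reduce coefficients mod 5: 2·t ≡ 4 (mod 5).
    The inverse of 2 mod 5 is 3 (since 2·3 = 6 = 1·5 + 1), so t ≡ 3·4 = 12 ≡ 2 (mod 5).
    Then x = 22 + 36·2 = 94, valid modulo lcm(36, 15) = 180: x ≡ 94 (mod 180).
Verify: 94 mod 4 = 2, 94 mod 18 = 4, 94 mod 15 = 4.

x ≡ 94 (mod 180).


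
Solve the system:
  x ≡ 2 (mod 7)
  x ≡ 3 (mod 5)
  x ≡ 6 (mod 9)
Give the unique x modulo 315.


Moduli 7, 5, 9 are pairwise coprime; by CRT there is a unique solution modulo M = 7 · 5 · 9 = 315.
Solve pairwise, accumulating the modulus:
  Start with x ≡ 2 (mod 7).
  Combine with x ≡ 3 (mod 5): since gcd(7, 5) = 1, we get a unique residue mod 35.
    Write x = 2 + 7·t and substitute into x ≡ 3 (mod 5): 7·t ≡ 3 − 2 = 1 (mod 5).
    Reduce coefficients mod 5: 2·t ≡ 1 (mod 5).
    The inverse of 2 mod 5 is 3 (since 2·3 = 6 = 1·5 + 1), so t ≡ 3·1 = 3 ≡ 3 (mod 5).
    Then x = 2 + 7·3 = 23, valid modulo lcm(7, 5) = 35: x ≡ 23 (mod 35).
  Combine with x ≡ 6 (mod 9): since gcd(35, 9) = 1, we get a unique residue mod 315.
    Write x = 23 + 35·t and substitute into x ≡ 6 (mod 9): 35·t ≡ 6 − 23 = -17 (mod 9).
    Reduce coefficients mod 9: 8·t ≡ 1 (mod 9).
    The inverse of 8 mod 9 is 8 (since 8·8 = 64 = 7·9 + 1), so t ≡ 8·1 = 8 ≡ 8 (mod 9).
    Then x = 23 + 35·8 = 303, valid modulo lcm(35, 9) = 315: x ≡ 303 (mod 315).
Verify: 303 mod 7 = 2 ✓, 303 mod 5 = 3 ✓, 303 mod 9 = 6 ✓.

x ≡ 303 (mod 315).


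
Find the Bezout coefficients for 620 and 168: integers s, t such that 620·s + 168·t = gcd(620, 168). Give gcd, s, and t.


Euclidean algorithm on (620, 168) — divide until remainder is 0:
  620 = 3 · 168 + 116
  168 = 1 · 116 + 52
  116 = 2 · 52 + 12
  52 = 4 · 12 + 4
  12 = 3 · 4 + 0
gcd(620, 168) = 4.
Track Bezout coefficients alongside the remainders: start with r₀ = 620 = a·1 + b·0 (s = 1, t = 0) and r₁ = 168 = a·0 + b·1 (s = 0, t = 1); each new remainder r_{k+1} = r_{k-1} − q_k·r_k inherits s_{k+1} = s_{k-1} − q_k·s_k, t_{k+1} = t_{k-1} − q_k·t_k, so r_k = a·s_k + b·t_k at every step:
  q = 3: r = 116, s = 1 − 3·0 = 1, t = 0 − 3·1 = -3  (check: 620·1 + 168·(-3) = 116)
  q = 1: r = 52, s = 0 − 1·1 = -1, t = 1 − 1·(-3) = 4  (check: 620·(-1) + 168·4 = 52)
  q = 2: r = 12, s = 1 − 2·(-1) = 3, t = -3 − 2·4 = -11  (check: 620·3 + 168·(-11) = 12)
  q = 4: r = 4, s = -1 − 4·3 = -13, t = 4 − 4·(-11) = 48  (check: 620·(-13) + 168·48 = 4)
The row with r = 4 (the gcd) gives the Bezout coefficients s = -13, t = 48.
Result: 620 · (-13) + 168 · (48) = 4.

gcd(620, 168) = 4; s = -13, t = 48 (check: 620·(-13) + 168·48 = 4).


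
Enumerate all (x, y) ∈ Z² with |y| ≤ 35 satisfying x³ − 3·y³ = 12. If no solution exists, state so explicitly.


The equation is x³ - 3y³ = 12. For fixed y, x³ = 3·y³ + 12, so a solution requires the RHS to be a perfect cube.
Strategy: iterate y from -35 to 35, compute RHS = 3·y³ + 12, and check whether it is a (positive or negative) perfect cube.
Check small values of y:
  y = 0: RHS = 12 is not a perfect cube.
  y = 1: RHS = 15 is not a perfect cube.
  y = -1: RHS = 9 is not a perfect cube.
  y = 2: RHS = 36 is not a perfect cube.
  y = -2: RHS = -12 is not a perfect cube.
  y = 3: RHS = 93 is not a perfect cube.
  y = -3: RHS = -69 is not a perfect cube.
Continuing the search up to |y| = 35 finds no solutions either.
No (x, y) in the scanned range satisfies the equation.

No integer solutions with |y| ≤ 35.


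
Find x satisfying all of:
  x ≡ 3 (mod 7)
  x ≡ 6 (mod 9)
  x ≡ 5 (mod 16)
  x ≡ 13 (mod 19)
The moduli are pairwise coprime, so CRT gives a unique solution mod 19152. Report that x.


Product of moduli M = 7 · 9 · 16 · 19 = 19152.
Merge one congruence at a time:
  Start: x ≡ 3 (mod 7).
  Combine with x ≡ 6 (mod 9); new modulus lcm = 63.
    Write x = 3 + 7·t and substitute into x ≡ 6 (mod 9): 7·t ≡ 6 − 3 = 3 (mod 9).
    The inverse of 7 mod 9 is 4 (since 7·4 = 28 = 3·9 + 1), so t ≡ 4·3 = 12 ≡ 3 (mod 9).
    Then x = 3 + 7·3 = 24, valid modulo lcm(7, 9) = 63: x ≡ 24 (mod 63).
  Combine with x ≡ 5 (mod 16); new modulus lcm = 1008.
    Write x = 24 + 63·t and substitute into x ≡ 5 (mod 16): 63·t ≡ 5 − 24 = -19 (mod 16).
    Reduce coefficients mod 16: 15·t ≡ 13 (mod 16).
    The inverse of 15 mod 16 is 15 (since 15·15 = 225 = 14·16 + 1), so t ≡ 15·13 = 195 ≡ 3 (mod 16).
    Then x = 24 + 63·3 = 213, valid modulo lcm(63, 16) = 1008: x ≡ 213 (mod 1008).
  Combine with x ≡ 13 (mod 19); new modulus lcm = 19152.
    Write x = 213 + 1008·t and substitute into x ≡ 13 (mod 19): 1008·t ≡ 13 − 213 = -200 (mod 19).
    Reduce coefficients mod 19: 1·t ≡ 9 (mod 19).
    So t ≡ 9 (mod 19).
    Then x = 213 + 1008·9 = 9285, valid modulo lcm(1008, 19) = 19152: x ≡ 9285 (mod 19152).
Verify against each original: 9285 mod 7 = 3, 9285 mod 9 = 6, 9285 mod 16 = 5, 9285 mod 19 = 13.

x ≡ 9285 (mod 19152).


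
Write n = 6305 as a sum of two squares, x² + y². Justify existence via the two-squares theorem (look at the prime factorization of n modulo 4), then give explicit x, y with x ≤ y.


Step 1: Factor n = 6305 = 5 · 13 · 97.
Step 2: Check the mod-4 condition on each prime factor: 5 ≡ 1 (mod 4), exponent 1; 13 ≡ 1 (mod 4), exponent 1; 97 ≡ 1 (mod 4), exponent 1.
All primes ≡ 3 (mod 4) appear to even exponent (or don't appear), so by the two-squares theorem n IS expressible as a sum of two squares.
Step 3: Build a representation. Here n = 5 · 13 · 97 is a product of primes ≡ 1 (mod 4). Each prime p ≡ 1 (mod 4) is itself a sum of two squares; find a² by testing p − a² for a perfect square:
  5: 5 − 1² = 4 = 2² ⇒ 5 = 1² + 2².
  13: 13 − 1² = 12, 13 − 2² = 9 = 3² ⇒ 13 = 2² + 3².
  97: 97 − 1² = 96, 97 − 2² = 93, 97 − 3² = 88, 97 − 4² = 81 = 9² ⇒ 97 = 4² + 9².
  Combine using the Brahmagupta–Fibonacci identity (a² + b²)(c² + d²) = (ac − bd)² + (ad + bc)² = (ac + bd)² + (ad − bc)²:
  5 · 13 = 65: from (1² + 2²)(2² + 3²), take (1·2 − 2·3, 1·3 + 2·2) = (2 − 6, 3 + 4) = (-4, 7); dropping signs (only squares matter) gives (4, 7); check 4² + 7² = 16 + 49 = 65 ✓.
  65 · 97 = 6305: from (4² + 7²)(4² + 9²), take (4·4 − 7·9, 4·9 + 7·4) = (16 − 63, 36 + 28) = (-47, 64); dropping signs (only squares matter) gives (47, 64); check 47² + 64² = 2209 + 4096 = 6305 ✓.
Step 4: Order so x ≤ y and verify: 47² + 64² = 2209 + 4096 = 6305 = n. ✓

n = 6305 = 47² + 64² (one valid representation with x ≤ y).


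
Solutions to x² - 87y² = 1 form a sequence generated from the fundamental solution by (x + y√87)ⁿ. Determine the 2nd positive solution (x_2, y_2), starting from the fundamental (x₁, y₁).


Step 1: Find the fundamental solution (x₁, y₁) of x² - 87y² = 1.
  Expand √87 as a continued fraction. a₀ = ⌊√87⌋ = 9; iterate m_{k+1} = d_k·a_k − m_k, d_{k+1} = (87 − m_{k+1}²)/d_k, a_{k+1} = ⌊(a₀ + m_{k+1})/d_{k+1}⌋ (starting m₀ = 0, d₀ = 1), with convergents p_k = a_k·p_{k-1} + p_{k-2}, q_k = a_k·q_{k-1} + q_{k-2} (p₋₁ = 1, q₋₁ = 0):
  k = 0: a₀ = 9; p₀/q₀ = 9/1; p₀² − 87·q₀² = 81 − 87 = -6.
  k = 1: m = 9, d = 6, a = ⌊(9 + 9)/6⌋ = 3; p/q = (3·9 + 1)/(3·1 + 0) = 28/3; p² − 87·q² = 784 − 783 = 1.
  The first convergent with p² − 87·q² = 1 gives the fundamental solution (x₁, y₁) = (28, 3).
Step 2: Apply the recurrence (x_{n+1}, y_{n+1}) = (x₁x_n + 87y₁y_n, x₁y_n + y₁x_n) repeatedly.
  From (x_1, y_1) = (28, 3): x_2 = 28·28 + 87·3·3 = 1567; y_2 = 28·3 + 3·28 = 168.
Step 3: Verify x_2² - 87·y_2² = 2455489 - 2455488 = 1 (should be 1). ✓

(x_1, y_1) = (28, 3); (x_2, y_2) = (1567, 168).


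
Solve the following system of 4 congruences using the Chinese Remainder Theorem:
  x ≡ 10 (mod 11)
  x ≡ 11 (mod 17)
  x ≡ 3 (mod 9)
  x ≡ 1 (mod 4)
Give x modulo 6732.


Product of moduli M = 11 · 17 · 9 · 4 = 6732.
Merge one congruence at a time:
  Start: x ≡ 10 (mod 11).
  Combine with x ≡ 11 (mod 17); new modulus lcm = 187.
    Write x = 10 + 11·t and substitute into x ≡ 11 (mod 17): 11·t ≡ 11 − 10 = 1 (mod 17).
    The inverse of 11 mod 17 is 14 (since 11·14 = 154 = 9·17 + 1), so t ≡ 14·1 = 14 ≡ 14 (mod 17).
    Then x = 10 + 11·14 = 164, valid modulo lcm(11, 17) = 187: x ≡ 164 (mod 187).
  Combine with x ≡ 3 (mod 9); new modulus lcm = 1683.
    Write x = 164 + 187·t and substitute into x ≡ 3 (mod 9): 187·t ≡ 3 − 164 = -161 (mod 9).
    Reduce coefficients mod 9: 7·t ≡ 1 (mod 9).
    The inverse of 7 mod 9 is 4 (since 7·4 = 28 = 3·9 + 1), so t ≡ 4·1 = 4 ≡ 4 (mod 9).
    Then x = 164 + 187·4 = 912, valid modulo lcm(187, 9) = 1683: x ≡ 912 (mod 1683).
  Combine with x ≡ 1 (mod 4); new modulus lcm = 6732.
    Write x = 912 + 1683·t and substitute into x ≡ 1 (mod 4): 1683·t ≡ 1 − 912 = -911 (mod 4).
    Reduce coefficients mod 4: 3·t ≡ 1 (mod 4).
    The inverse of 3 mod 4 is 3 (since 3·3 = 9 = 2·4 + 1), so t ≡ 3·1 = 3 ≡ 3 (mod 4).
    Then x = 912 + 1683·3 = 5961, valid modulo lcm(1683, 4) = 6732: x ≡ 5961 (mod 6732).
Verify against each original: 5961 mod 11 = 10, 5961 mod 17 = 11, 5961 mod 9 = 3, 5961 mod 4 = 1.

x ≡ 5961 (mod 6732).


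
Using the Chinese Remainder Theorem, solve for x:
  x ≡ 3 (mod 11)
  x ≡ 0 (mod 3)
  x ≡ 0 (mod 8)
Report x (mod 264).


Moduli 11, 3, 8 are pairwise coprime; by CRT there is a unique solution modulo M = 11 · 3 · 8 = 264.
Solve pairwise, accumulating the modulus:
  Start with x ≡ 3 (mod 11).
  Combine with x ≡ 0 (mod 3): since gcd(11, 3) = 1, we get a unique residue mod 33.
    Write x = 3 + 11·t and substitute into x ≡ 0 (mod 3): 11·t ≡ 0 − 3 = -3 (mod 3).
    Reduce coefficients mod 3: 2·t ≡ 0 (mod 3).
    The inverse of 2 mod 3 is 2 (since 2·2 = 4 = 1·3 + 1), so t ≡ 2·0 = 0 ≡ 0 (mod 3).
    Then x = 3 + 11·0 = 3, valid modulo lcm(11, 3) = 33: x ≡ 3 (mod 33).
  Combine with x ≡ 0 (mod 8): since gcd(33, 8) = 1, we get a unique residue mod 264.
    Write x = 3 + 33·t and substitute into x ≡ 0 (mod 8): 33·t ≡ 0 − 3 = -3 (mod 8).
    Reduce coefficients mod 8: 1·t ≡ 5 (mod 8).
    So t ≡ 5 (mod 8).
    Then x = 3 + 33·5 = 168, valid modulo lcm(33, 8) = 264: x ≡ 168 (mod 264).
Verify: 168 mod 11 = 3 ✓, 168 mod 3 = 0 ✓, 168 mod 8 = 0 ✓.

x ≡ 168 (mod 264).


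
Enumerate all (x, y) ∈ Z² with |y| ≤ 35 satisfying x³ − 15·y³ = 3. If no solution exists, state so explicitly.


The equation is x³ - 15y³ = 3. For fixed y, x³ = 15·y³ + 3, so a solution requires the RHS to be a perfect cube.
Strategy: iterate y from -35 to 35, compute RHS = 15·y³ + 3, and check whether it is a (positive or negative) perfect cube.
Check small values of y:
  y = 0: RHS = 3 is not a perfect cube.
  y = 1: RHS = 18 is not a perfect cube.
  y = -1: RHS = -12 is not a perfect cube.
  y = 2: RHS = 123 is not a perfect cube.
  y = -2: RHS = -117 is not a perfect cube.
  y = 3: RHS = 408 is not a perfect cube.
  y = -3: RHS = -402 is not a perfect cube.
Continuing the search up to |y| = 35 finds no solutions either.
No (x, y) in the scanned range satisfies the equation.

No integer solutions with |y| ≤ 35.


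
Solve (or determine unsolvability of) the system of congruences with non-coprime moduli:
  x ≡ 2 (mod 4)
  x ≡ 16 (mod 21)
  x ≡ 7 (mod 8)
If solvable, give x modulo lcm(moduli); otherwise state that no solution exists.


Moduli 4, 21, 8 are not pairwise coprime, so CRT works modulo lcm(m_i) when all pairwise compatibility conditions hold.
Pairwise compatibility: gcd(m_i, m_j) must divide a_i - a_j for every pair.
Merge one congruence at a time:
  Start: x ≡ 2 (mod 4).
  Combine with x ≡ 16 (mod 21): gcd(4, 21) = 1; 16 - 2 = 14, which IS divisible by 1, so compatible.
    Write x = 2 + 4·t and substitute into x ≡ 16 (mod 21): 4·t ≡ 16 − 2 = 14 (mod 21).
    The inverse of 4 mod 21 is 16 (since 4·16 = 64 = 3·21 + 1), so t ≡ 16·14 = 224 ≡ 14 (mod 21).
    Then x = 2 + 4·14 = 58, valid modulo lcm(4, 21) = 84: x ≡ 58 (mod 84).
  Combine with x ≡ 7 (mod 8): gcd(84, 8) = 4, and 7 - 58 = -51 is NOT divisible by 4.
    ⇒ system is inconsistent (no integer solution).

No solution (the system is inconsistent).


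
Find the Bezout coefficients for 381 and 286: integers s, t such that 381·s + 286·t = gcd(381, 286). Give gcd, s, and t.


Euclidean algorithm on (381, 286) — divide until remainder is 0:
  381 = 1 · 286 + 95
  286 = 3 · 95 + 1
  95 = 95 · 1 + 0
gcd(381, 286) = 1.
Track Bezout coefficients alongside the remainders: start with r₀ = 381 = a·1 + b·0 (s = 1, t = 0) and r₁ = 286 = a·0 + b·1 (s = 0, t = 1); each new remainder r_{k+1} = r_{k-1} − q_k·r_k inherits s_{k+1} = s_{k-1} − q_k·s_k, t_{k+1} = t_{k-1} − q_k·t_k, so r_k = a·s_k + b·t_k at every step:
  q = 1: r = 95, s = 1 − 1·0 = 1, t = 0 − 1·1 = -1  (check: 381·1 + 286·(-1) = 95)
  q = 3: r = 1, s = 0 − 3·1 = -3, t = 1 − 3·(-1) = 4  (check: 381·(-3) + 286·4 = 1)
The row with r = 1 (the gcd) gives the Bezout coefficients s = -3, t = 4.
Result: 381 · (-3) + 286 · (4) = 1.

gcd(381, 286) = 1; s = -3, t = 4 (check: 381·(-3) + 286·4 = 1).


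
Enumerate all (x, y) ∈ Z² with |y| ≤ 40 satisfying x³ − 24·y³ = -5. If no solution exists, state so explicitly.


The equation is x³ - 24y³ = -5. For fixed y, x³ = 24·y³ − 5, so a solution requires the RHS to be a perfect cube.
Strategy: iterate y from -40 to 40, compute RHS = 24·y³ − 5, and check whether it is a (positive or negative) perfect cube.
Check small values of y:
  y = 0: RHS = -5 is not a perfect cube.
  y = 1: RHS = 19 is not a perfect cube.
  y = -1: RHS = -29 is not a perfect cube.
  y = 2: RHS = 187 is not a perfect cube.
  y = -2: RHS = -197 is not a perfect cube.
  y = 3: RHS = 643 is not a perfect cube.
  y = -3: RHS = -653 is not a perfect cube.
Continuing the search up to |y| = 40 finds no solutions either.
No (x, y) in the scanned range satisfies the equation.

No integer solutions with |y| ≤ 40.


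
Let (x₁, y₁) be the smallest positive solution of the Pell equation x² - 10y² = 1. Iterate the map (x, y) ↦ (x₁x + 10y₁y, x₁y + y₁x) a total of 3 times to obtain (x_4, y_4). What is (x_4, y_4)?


Step 1: Find the fundamental solution (x₁, y₁) of x² - 10y² = 1.
  Expand √10 as a continued fraction. a₀ = ⌊√10⌋ = 3; iterate m_{k+1} = d_k·a_k − m_k, d_{k+1} = (10 − m_{k+1}²)/d_k, a_{k+1} = ⌊(a₀ + m_{k+1})/d_{k+1}⌋ (starting m₀ = 0, d₀ = 1), with convergents p_k = a_k·p_{k-1} + p_{k-2}, q_k = a_k·q_{k-1} + q_{k-2} (p₋₁ = 1, q₋₁ = 0):
  k = 0: a₀ = 3; p₀/q₀ = 3/1; p₀² − 10·q₀² = 9 − 10 = -1.
  k = 1: m = 3, d = 1, a = ⌊(3 + 3)/1⌋ = 6; p/q = (6·3 + 1)/(6·1 + 0) = 19/6; p² − 10·q² = 361 − 360 = 1.
  The first convergent with p² − 10·q² = 1 gives the fundamental solution (x₁, y₁) = (19, 6).
Step 2: Apply the recurrence (x_{n+1}, y_{n+1}) = (x₁x_n + 10y₁y_n, x₁y_n + y₁x_n) repeatedly.
  From (x_1, y_1) = (19, 6): x_2 = 19·19 + 10·6·6 = 721; y_2 = 19·6 + 6·19 = 228.
  From (x_2, y_2) = (721, 228): x_3 = 19·721 + 10·6·228 = 27379; y_3 = 19·228 + 6·721 = 8658.
  From (x_3, y_3) = (27379, 8658): x_4 = 19·27379 + 10·6·8658 = 1039681; y_4 = 19·8658 + 6·27379 = 328776.
Step 3: Verify x_4² - 10·y_4² = 1080936581761 - 1080936581760 = 1 (should be 1). ✓

(x_1, y_1) = (19, 6); (x_4, y_4) = (1039681, 328776).


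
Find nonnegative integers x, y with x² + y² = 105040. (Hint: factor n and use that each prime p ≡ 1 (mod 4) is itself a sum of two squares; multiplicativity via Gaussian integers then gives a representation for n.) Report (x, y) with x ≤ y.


Step 1: Factor n = 105040 = 2^4 · 5 · 13 · 101.
Step 2: Check the mod-4 condition on each prime factor: 2 = 2 (special); 5 ≡ 1 (mod 4), exponent 1; 13 ≡ 1 (mod 4), exponent 1; 101 ≡ 1 (mod 4), exponent 1.
All primes ≡ 3 (mod 4) appear to even exponent (or don't appear), so by the two-squares theorem n IS expressible as a sum of two squares.
Step 3: Build a representation. Group n = k² · m with k = 4 and m = 5 · 13 · 101 = 6565 (a product of primes ≡ 1 (mod 4)); a representation of m scales to one of n via (k·x)² + (k·y)² = k²(x² + y²). Each prime p ≡ 1 (mod 4) is itself a sum of two squares; find a² by testing p − a² for a perfect square:
  5: 5 − 1² = 4 = 2² ⇒ 5 = 1² + 2².
  13: 13 − 1² = 12, 13 − 2² = 9 = 3² ⇒ 13 = 2² + 3².
  101: 101 − 1² = 100 = 10² ⇒ 101 = 1² + 10².
  Combine using the Brahmagupta–Fibonacci identity (a² + b²)(c² + d²) = (ac − bd)² + (ad + bc)² = (ac + bd)² + (ad − bc)²:
  5 · 13 = 65: from (1² + 2²)(2² + 3²), take (1·2 − 2·3, 1·3 + 2·2) = (2 − 6, 3 + 4) = (-4, 7); dropping signs (only squares matter) gives (4, 7); check 4² + 7² = 16 + 49 = 65 ✓.
  65 · 101 = 6565: from (4² + 7²)(1² + 10²), take (4·1 − 7·10, 4·10 + 7·1) = (4 − 70, 40 + 7) = (-66, 47); dropping signs (only squares matter) gives (66, 47); check 66² + 47² = 4356 + 2209 = 6565 ✓.
  Scale by k = 4: (4·66, 4·47) = (264, 188).
Step 4: Order so x ≤ y and verify: 188² + 264² = 35344 + 69696 = 105040 = n. ✓

n = 105040 = 188² + 264² (one valid representation with x ≤ y).


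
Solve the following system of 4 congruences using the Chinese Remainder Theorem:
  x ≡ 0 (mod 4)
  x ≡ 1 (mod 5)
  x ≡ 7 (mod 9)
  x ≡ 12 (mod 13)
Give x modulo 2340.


Product of moduli M = 4 · 5 · 9 · 13 = 2340.
Merge one congruence at a time:
  Start: x ≡ 0 (mod 4).
  Combine with x ≡ 1 (mod 5); new modulus lcm = 20.
    Write x = 0 + 4·t and substitute into x ≡ 1 (mod 5): 4·t ≡ 1 − 0 = 1 (mod 5).
    The inverse of 4 mod 5 is 4 (since 4·4 = 16 = 3·5 + 1), so t ≡ 4·1 = 4 ≡ 4 (mod 5).
    Then x = 0 + 4·4 = 16, valid modulo lcm(4, 5) = 20: x ≡ 16 (mod 20).
  Combine with x ≡ 7 (mod 9); new modulus lcm = 180.
    Write x = 16 + 20·t and substitute into x ≡ 7 (mod 9): 20·t ≡ 7 − 16 = -9 (mod 9).
    Reduce coefficients mod 9: 2·t ≡ 0 (mod 9).
    The inverse of 2 mod 9 is 5 (since 2·5 = 10 = 1·9 + 1), so t ≡ 5·0 = 0 ≡ 0 (mod 9).
    Then x = 16 + 20·0 = 16, valid modulo lcm(20, 9) = 180: x ≡ 16 (mod 180).
  Combine with x ≡ 12 (mod 13); new modulus lcm = 2340.
    Write x = 16 + 180·t and substitute into x ≡ 12 (mod 13): 180·t ≡ 12 − 16 = -4 (mod 13).
    Reduce coefficients mod 13: 11·t ≡ 9 (mod 13).
    The inverse of 11 mod 13 is 6 (since 11·6 = 66 = 5·13 + 1), so t ≡ 6·9 = 54 ≡ 2 (mod 13).
    Then x = 16 + 180·2 = 376, valid modulo lcm(180, 13) = 2340: x ≡ 376 (mod 2340).
Verify against each original: 376 mod 4 = 0, 376 mod 5 = 1, 376 mod 9 = 7, 376 mod 13 = 12.

x ≡ 376 (mod 2340).


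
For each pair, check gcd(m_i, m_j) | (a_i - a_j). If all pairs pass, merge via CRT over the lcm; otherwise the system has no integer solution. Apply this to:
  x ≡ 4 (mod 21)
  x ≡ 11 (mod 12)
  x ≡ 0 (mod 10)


Moduli 21, 12, 10 are not pairwise coprime, so CRT works modulo lcm(m_i) when all pairwise compatibility conditions hold.
Pairwise compatibility: gcd(m_i, m_j) must divide a_i - a_j for every pair.
Merge one congruence at a time:
  Start: x ≡ 4 (mod 21).
  Combine with x ≡ 11 (mod 12): gcd(21, 12) = 3, and 11 - 4 = 7 is NOT divisible by 3.
    ⇒ system is inconsistent (no integer solution).

No solution (the system is inconsistent).


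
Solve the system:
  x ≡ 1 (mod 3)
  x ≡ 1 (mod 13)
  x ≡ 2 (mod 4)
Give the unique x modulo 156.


Moduli 3, 13, 4 are pairwise coprime; by CRT there is a unique solution modulo M = 3 · 13 · 4 = 156.
Solve pairwise, accumulating the modulus:
  Start with x ≡ 1 (mod 3).
  Combine with x ≡ 1 (mod 13): since gcd(3, 13) = 1, we get a unique residue mod 39.
    Write x = 1 + 3·t and substitute into x ≡ 1 (mod 13): 3·t ≡ 1 − 1 = 0 (mod 13).
    The inverse of 3 mod 13 is 9 (since 3·9 = 27 = 2·13 + 1), so t ≡ 9·0 = 0 ≡ 0 (mod 13).
    Then x = 1 + 3·0 = 1, valid modulo lcm(3, 13) = 39: x ≡ 1 (mod 39).
  Combine with x ≡ 2 (mod 4): since gcd(39, 4) = 1, we get a unique residue mod 156.
    Write x = 1 + 39·t and substitute into x ≡ 2 (mod 4): 39·t ≡ 2 − 1 = 1 (mod 4).
    Reduce coefficients mod 4: 3·t ≡ 1 (mod 4).
    The inverse of 3 mod 4 is 3 (since 3·3 = 9 = 2·4 + 1), so t ≡ 3·1 = 3 ≡ 3 (mod 4).
    Then x = 1 + 39·3 = 118, valid modulo lcm(39, 4) = 156: x ≡ 118 (mod 156).
Verify: 118 mod 3 = 1 ✓, 118 mod 13 = 1 ✓, 118 mod 4 = 2 ✓.

x ≡ 118 (mod 156).


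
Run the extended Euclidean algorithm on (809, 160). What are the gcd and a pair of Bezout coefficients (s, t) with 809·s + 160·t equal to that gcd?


Euclidean algorithm on (809, 160) — divide until remainder is 0:
  809 = 5 · 160 + 9
  160 = 17 · 9 + 7
  9 = 1 · 7 + 2
  7 = 3 · 2 + 1
  2 = 2 · 1 + 0
gcd(809, 160) = 1.
Track Bezout coefficients alongside the remainders: start with r₀ = 809 = a·1 + b·0 (s = 1, t = 0) and r₁ = 160 = a·0 + b·1 (s = 0, t = 1); each new remainder r_{k+1} = r_{k-1} − q_k·r_k inherits s_{k+1} = s_{k-1} − q_k·s_k, t_{k+1} = t_{k-1} − q_k·t_k, so r_k = a·s_k + b·t_k at every step:
  q = 5: r = 9, s = 1 − 5·0 = 1, t = 0 − 5·1 = -5  (check: 809·1 + 160·(-5) = 9)
  q = 17: r = 7, s = 0 − 17·1 = -17, t = 1 − 17·(-5) = 86  (check: 809·(-17) + 160·86 = 7)
  q = 1: r = 2, s = 1 − 1·(-17) = 18, t = -5 − 1·86 = -91  (check: 809·18 + 160·(-91) = 2)
  q = 3: r = 1, s = -17 − 3·18 = -71, t = 86 − 3·(-91) = 359  (check: 809·(-71) + 160·359 = 1)
The row with r = 1 (the gcd) gives the Bezout coefficients s = -71, t = 359.
Result: 809 · (-71) + 160 · (359) = 1.

gcd(809, 160) = 1; s = -71, t = 359 (check: 809·(-71) + 160·359 = 1).


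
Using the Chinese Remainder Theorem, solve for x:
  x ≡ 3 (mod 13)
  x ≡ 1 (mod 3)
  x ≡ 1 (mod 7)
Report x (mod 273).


Moduli 13, 3, 7 are pairwise coprime; by CRT there is a unique solution modulo M = 13 · 3 · 7 = 273.
Solve pairwise, accumulating the modulus:
  Start with x ≡ 3 (mod 13).
  Combine with x ≡ 1 (mod 3): since gcd(13, 3) = 1, we get a unique residue mod 39.
    Write x = 3 + 13·t and substitute into x ≡ 1 (mod 3): 13·t ≡ 1 − 3 = -2 (mod 3).
    Reduce coefficients mod 3: 1·t ≡ 1 (mod 3).
    So t ≡ 1 (mod 3).
    Then x = 3 + 13·1 = 16, valid modulo lcm(13, 3) = 39: x ≡ 16 (mod 39).
  Combine with x ≡ 1 (mod 7): since gcd(39, 7) = 1, we get a unique residue mod 273.
    Write x = 16 + 39·t and substitute into x ≡ 1 (mod 7): 39·t ≡ 1 − 16 = -15 (mod 7).
    Reduce coefficients mod 7: 4·t ≡ 6 (mod 7).
    The inverse of 4 mod 7 is 2 (since 4·2 = 8 = 1·7 + 1), so t ≡ 2·6 = 12 ≡ 5 (mod 7).
    Then x = 16 + 39·5 = 211, valid modulo lcm(39, 7) = 273: x ≡ 211 (mod 273).
Verify: 211 mod 13 = 3 ✓, 211 mod 3 = 1 ✓, 211 mod 7 = 1 ✓.

x ≡ 211 (mod 273).


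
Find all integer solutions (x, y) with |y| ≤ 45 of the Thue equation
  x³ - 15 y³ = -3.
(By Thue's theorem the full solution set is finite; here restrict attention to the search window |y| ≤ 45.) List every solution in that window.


The equation is x³ - 15y³ = -3. For fixed y, x³ = 15·y³ − 3, so a solution requires the RHS to be a perfect cube.
Strategy: iterate y from -45 to 45, compute RHS = 15·y³ − 3, and check whether it is a (positive or negative) perfect cube.
Check small values of y:
  y = 0: RHS = -3 is not a perfect cube.
  y = 1: RHS = 12 is not a perfect cube.
  y = -1: RHS = -18 is not a perfect cube.
  y = 2: RHS = 117 is not a perfect cube.
  y = -2: RHS = -123 is not a perfect cube.
  y = 3: RHS = 402 is not a perfect cube.
  y = -3: RHS = -408 is not a perfect cube.
Continuing the search up to |y| = 45 finds no solutions either.
No (x, y) in the scanned range satisfies the equation.

No integer solutions with |y| ≤ 45.


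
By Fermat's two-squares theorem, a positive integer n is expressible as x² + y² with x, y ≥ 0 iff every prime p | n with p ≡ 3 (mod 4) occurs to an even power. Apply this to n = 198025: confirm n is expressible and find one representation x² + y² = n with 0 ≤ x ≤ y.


Step 1: Factor n = 198025 = 5^2 · 89^2.
Step 2: Check the mod-4 condition on each prime factor: 5 ≡ 1 (mod 4), exponent 2; 89 ≡ 1 (mod 4), exponent 2.
All primes ≡ 3 (mod 4) appear to even exponent (or don't appear), so by the two-squares theorem n IS expressible as a sum of two squares.
Step 3: Build a representation. Group n = k² · m with k = 5 and m = 89 · 89 = 7921 (a product of primes ≡ 1 (mod 4)); a representation of m scales to one of n via (k·x)² + (k·y)² = k²(x² + y²). Each prime p ≡ 1 (mod 4) is itself a sum of two squares; find a² by testing p − a² for a perfect square:
  89: 89 − 1² = 88, 89 − 2² = 85, 89 − 3² = 80, 89 − 4² = 73, 89 − 5² = 64 = 8² ⇒ 89 = 5² + 8².
  Combine using the Brahmagupta–Fibonacci identity (a² + b²)(c² + d²) = (ac − bd)² + (ad + bc)² = (ac + bd)² + (ad − bc)²:
  89 · 89 = 7921: from (5² + 8²)(5² + 8²), take (5·5 − 8·8, 5·8 + 8·5) = (25 − 64, 40 + 40) = (-39, 80); dropping signs (only squares matter) gives (39, 80); check 39² + 80² = 1521 + 6400 = 7921 ✓.
  Scale by k = 5: (5·39, 5·80) = (195, 400).
Step 4: Order so x ≤ y and verify: 195² + 400² = 38025 + 160000 = 198025 = n. ✓

n = 198025 = 195² + 400² (one valid representation with x ≤ y).


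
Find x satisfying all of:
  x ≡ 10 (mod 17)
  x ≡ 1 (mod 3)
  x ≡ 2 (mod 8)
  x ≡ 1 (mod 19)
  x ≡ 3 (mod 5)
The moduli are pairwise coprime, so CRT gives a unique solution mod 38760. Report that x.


Product of moduli M = 17 · 3 · 8 · 19 · 5 = 38760.
Merge one congruence at a time:
  Start: x ≡ 10 (mod 17).
  Combine with x ≡ 1 (mod 3); new modulus lcm = 51.
    Write x = 10 + 17·t and substitute into x ≡ 1 (mod 3): 17·t ≡ 1 − 10 = -9 (mod 3).
    Reduce coefficients mod 3: 2·t ≡ 0 (mod 3).
    The inverse of 2 mod 3 is 2 (since 2·2 = 4 = 1·3 + 1), so t ≡ 2·0 = 0 ≡ 0 (mod 3).
    Then x = 10 + 17·0 = 10, valid modulo lcm(17, 3) = 51: x ≡ 10 (mod 51).
  Combine with x ≡ 2 (mod 8); new modulus lcm = 408.
    Write x = 10 + 51·t and substitute into x ≡ 2 (mod 8): 51·t ≡ 2 − 10 = -8 (mod 8).
    Reduce coefficients mod 8: 3·t ≡ 0 (mod 8).
    The inverse of 3 mod 8 is 3 (since 3·3 = 9 = 1·8 + 1), so t ≡ 3·0 = 0 ≡ 0 (mod 8).
    Then x = 10 + 51·0 = 10, valid modulo lcm(51, 8) = 408: x ≡ 10 (mod 408).
  Combine with x ≡ 1 (mod 19); new modulus lcm = 7752.
    Write x = 10 + 408·t and substitute into x ≡ 1 (mod 19): 408·t ≡ 1 − 10 = -9 (mod 19).
    Reduce coefficients mod 19: 9·t ≡ 10 (mod 19).
    The inverse of 9 mod 19 is 17 (since 9·17 = 153 = 8·19 + 1), so t ≡ 17·10 = 170 ≡ 18 (mod 19).
    Then x = 10 + 408·18 = 7354, valid modulo lcm(408, 19) = 7752: x ≡ 7354 (mod 7752).
  Combine with x ≡ 3 (mod 5); new modulus lcm = 38760.
    Write x = 7354 + 7752·t and substitute into x ≡ 3 (mod 5): 7752·t ≡ 3 − 7354 = -7351 (mod 5).
    Reduce coefficients mod 5: 2·t ≡ 4 (mod 5).
    The inverse of 2 mod 5 is 3 (since 2·3 = 6 = 1·5 + 1), so t ≡ 3·4 = 12 ≡ 2 (mod 5).
    Then x = 7354 + 7752·2 = 22858, valid modulo lcm(7752, 5) = 38760: x ≡ 22858 (mod 38760).
Verify against each original: 22858 mod 17 = 10, 22858 mod 3 = 1, 22858 mod 8 = 2, 22858 mod 19 = 1, 22858 mod 5 = 3.

x ≡ 22858 (mod 38760).


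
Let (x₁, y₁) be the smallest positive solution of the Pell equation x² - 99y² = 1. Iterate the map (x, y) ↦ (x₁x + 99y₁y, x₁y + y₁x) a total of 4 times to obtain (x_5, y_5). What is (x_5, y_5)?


Step 1: Find the fundamental solution (x₁, y₁) of x² - 99y² = 1.
  Expand √99 as a continued fraction. a₀ = ⌊√99⌋ = 9; iterate m_{k+1} = d_k·a_k − m_k, d_{k+1} = (99 − m_{k+1}²)/d_k, a_{k+1} = ⌊(a₀ + m_{k+1})/d_{k+1}⌋ (starting m₀ = 0, d₀ = 1), with convergents p_k = a_k·p_{k-1} + p_{k-2}, q_k = a_k·q_{k-1} + q_{k-2} (p₋₁ = 1, q₋₁ = 0):
  k = 0: a₀ = 9; p₀/q₀ = 9/1; p₀² − 99·q₀² = 81 − 99 = -18.
  k = 1: m = 9, d = 18, a = ⌊(9 + 9)/18⌋ = 1; p/q = (1·9 + 1)/(1·1 + 0) = 10/1; p² − 99·q² = 100 − 99 = 1.
  The first convergent with p² − 99·q² = 1 gives the fundamental solution (x₁, y₁) = (10, 1).
Step 2: Apply the recurrence (x_{n+1}, y_{n+1}) = (x₁x_n + 99y₁y_n, x₁y_n + y₁x_n) repeatedly.
  From (x_1, y_1) = (10, 1): x_2 = 10·10 + 99·1·1 = 199; y_2 = 10·1 + 1·10 = 20.
  From (x_2, y_2) = (199, 20): x_3 = 10·199 + 99·1·20 = 3970; y_3 = 10·20 + 1·199 = 399.
  From (x_3, y_3) = (3970, 399): x_4 = 10·3970 + 99·1·399 = 79201; y_4 = 10·399 + 1·3970 = 7960.
  From (x_4, y_4) = (79201, 7960): x_5 = 10·79201 + 99·1·7960 = 1580050; y_5 = 10·7960 + 1·79201 = 158801.
Step 3: Verify x_5² - 99·y_5² = 2496558002500 - 2496558002499 = 1 (should be 1). ✓

(x_1, y_1) = (10, 1); (x_5, y_5) = (1580050, 158801).


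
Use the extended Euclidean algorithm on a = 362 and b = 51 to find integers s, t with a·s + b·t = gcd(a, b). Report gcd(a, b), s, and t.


Euclidean algorithm on (362, 51) — divide until remainder is 0:
  362 = 7 · 51 + 5
  51 = 10 · 5 + 1
  5 = 5 · 1 + 0
gcd(362, 51) = 1.
Track Bezout coefficients alongside the remainders: start with r₀ = 362 = a·1 + b·0 (s = 1, t = 0) and r₁ = 51 = a·0 + b·1 (s = 0, t = 1); each new remainder r_{k+1} = r_{k-1} − q_k·r_k inherits s_{k+1} = s_{k-1} − q_k·s_k, t_{k+1} = t_{k-1} − q_k·t_k, so r_k = a·s_k + b·t_k at every step:
  q = 7: r = 5, s = 1 − 7·0 = 1, t = 0 − 7·1 = -7  (check: 362·1 + 51·(-7) = 5)
  q = 10: r = 1, s = 0 − 10·1 = -10, t = 1 − 10·(-7) = 71  (check: 362·(-10) + 51·71 = 1)
The row with r = 1 (the gcd) gives the Bezout coefficients s = -10, t = 71.
Result: 362 · (-10) + 51 · (71) = 1.

gcd(362, 51) = 1; s = -10, t = 71 (check: 362·(-10) + 51·71 = 1).


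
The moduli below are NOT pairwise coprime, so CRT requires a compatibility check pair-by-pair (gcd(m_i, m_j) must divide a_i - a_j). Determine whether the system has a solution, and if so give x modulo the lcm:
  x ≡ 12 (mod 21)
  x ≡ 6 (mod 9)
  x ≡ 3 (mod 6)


Moduli 21, 9, 6 are not pairwise coprime, so CRT works modulo lcm(m_i) when all pairwise compatibility conditions hold.
Pairwise compatibility: gcd(m_i, m_j) must divide a_i - a_j for every pair.
Merge one congruence at a time:
  Start: x ≡ 12 (mod 21).
  Combine with x ≡ 6 (mod 9): gcd(21, 9) = 3; 6 - 12 = -6, which IS divisible by 3, so compatible.
    Write x = 12 + 21·t and substitute into x ≡ 6 (mod 9): 21·t ≡ 6 − 12 = -6 (mod 9).
    Divide the congruence (and modulus) by g = 3: 7·t ≡ -2 (mod 3).
    Reduce coefficients mod 3: 1·t ≡ 1 (mod 3).
    So t ≡ 1 (mod 3).
    Then x = 12 + 21·1 = 33, valid modulo lcm(21, 9) = 63: x ≡ 33 (mod 63).
  Combine with x ≡ 3 (mod 6): gcd(63, 6) = 3; 3 - 33 = -30, which IS divisible by 3, so compatible.
    Write x = 33 + 63·t and substitute into x ≡ 3 (mod 6): 63·t ≡ 3 − 33 = -30 (mod 6).
    Divide the congruence (and modulus) by g = 3: 21·t ≡ -10 (mod 2).
    Reduce coefficients mod 2: 1·t ≡ 0 (mod 2).
    So t ≡ 0 (mod 2).
    Then x = 33 + 63·0 = 33, valid modulo lcm(63, 6) = 126: x ≡ 33 (mod 126).
Verify: 33 mod 21 = 12, 33 mod 9 = 6, 33 mod 6 = 3.

x ≡ 33 (mod 126).


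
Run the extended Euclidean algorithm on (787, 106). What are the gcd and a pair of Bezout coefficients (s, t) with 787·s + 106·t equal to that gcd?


Euclidean algorithm on (787, 106) — divide until remainder is 0:
  787 = 7 · 106 + 45
  106 = 2 · 45 + 16
  45 = 2 · 16 + 13
  16 = 1 · 13 + 3
  13 = 4 · 3 + 1
  3 = 3 · 1 + 0
gcd(787, 106) = 1.
Track Bezout coefficients alongside the remainders: start with r₀ = 787 = a·1 + b·0 (s = 1, t = 0) and r₁ = 106 = a·0 + b·1 (s = 0, t = 1); each new remainder r_{k+1} = r_{k-1} − q_k·r_k inherits s_{k+1} = s_{k-1} − q_k·s_k, t_{k+1} = t_{k-1} − q_k·t_k, so r_k = a·s_k + b·t_k at every step:
  q = 7: r = 45, s = 1 − 7·0 = 1, t = 0 − 7·1 = -7  (check: 787·1 + 106·(-7) = 45)
  q = 2: r = 16, s = 0 − 2·1 = -2, t = 1 − 2·(-7) = 15  (check: 787·(-2) + 106·15 = 16)
  q = 2: r = 13, s = 1 − 2·(-2) = 5, t = -7 − 2·15 = -37  (check: 787·5 + 106·(-37) = 13)
  q = 1: r = 3, s = -2 − 1·5 = -7, t = 15 − 1·(-37) = 52  (check: 787·(-7) + 106·52 = 3)
  q = 4: r = 1, s = 5 − 4·(-7) = 33, t = -37 − 4·52 = -245  (check: 787·33 + 106·(-245) = 1)
The row with r = 1 (the gcd) gives the Bezout coefficients s = 33, t = -245.
Result: 787 · (33) + 106 · (-245) = 1.

gcd(787, 106) = 1; s = 33, t = -245 (check: 787·33 + 106·(-245) = 1).
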